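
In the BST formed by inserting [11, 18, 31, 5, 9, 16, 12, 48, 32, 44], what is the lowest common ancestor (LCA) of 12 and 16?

Tree insertion order: [11, 18, 31, 5, 9, 16, 12, 48, 32, 44]
Tree (level-order array): [11, 5, 18, None, 9, 16, 31, None, None, 12, None, None, 48, None, None, 32, None, None, 44]
In a BST, the LCA of p=12, q=16 is the first node v on the
root-to-leaf path with p <= v <= q (go left if both < v, right if both > v).
Walk from root:
  at 11: both 12 and 16 > 11, go right
  at 18: both 12 and 16 < 18, go left
  at 16: 12 <= 16 <= 16, this is the LCA
LCA = 16


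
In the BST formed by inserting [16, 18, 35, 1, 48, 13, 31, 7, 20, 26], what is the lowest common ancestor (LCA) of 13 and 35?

Tree insertion order: [16, 18, 35, 1, 48, 13, 31, 7, 20, 26]
Tree (level-order array): [16, 1, 18, None, 13, None, 35, 7, None, 31, 48, None, None, 20, None, None, None, None, 26]
In a BST, the LCA of p=13, q=35 is the first node v on the
root-to-leaf path with p <= v <= q (go left if both < v, right if both > v).
Walk from root:
  at 16: 13 <= 16 <= 35, this is the LCA
LCA = 16


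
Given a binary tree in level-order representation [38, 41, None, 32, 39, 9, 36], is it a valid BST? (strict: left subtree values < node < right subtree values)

Level-order array: [38, 41, None, 32, 39, 9, 36]
Validate using subtree bounds (lo, hi): at each node, require lo < value < hi,
then recurse left with hi=value and right with lo=value.
Preorder trace (stopping at first violation):
  at node 38 with bounds (-inf, +inf): OK
  at node 41 with bounds (-inf, 38): VIOLATION
Node 41 violates its bound: not (-inf < 41 < 38).
Result: Not a valid BST


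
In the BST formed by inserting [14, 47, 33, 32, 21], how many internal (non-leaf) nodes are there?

Tree built from: [14, 47, 33, 32, 21]
Tree (level-order array): [14, None, 47, 33, None, 32, None, 21]
Rule: An internal node has at least one child.
Per-node child counts:
  node 14: 1 child(ren)
  node 47: 1 child(ren)
  node 33: 1 child(ren)
  node 32: 1 child(ren)
  node 21: 0 child(ren)
Matching nodes: [14, 47, 33, 32]
Count of internal (non-leaf) nodes: 4


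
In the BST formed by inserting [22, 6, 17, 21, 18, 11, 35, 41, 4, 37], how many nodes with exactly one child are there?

Tree built from: [22, 6, 17, 21, 18, 11, 35, 41, 4, 37]
Tree (level-order array): [22, 6, 35, 4, 17, None, 41, None, None, 11, 21, 37, None, None, None, 18]
Rule: These are nodes with exactly 1 non-null child.
Per-node child counts:
  node 22: 2 child(ren)
  node 6: 2 child(ren)
  node 4: 0 child(ren)
  node 17: 2 child(ren)
  node 11: 0 child(ren)
  node 21: 1 child(ren)
  node 18: 0 child(ren)
  node 35: 1 child(ren)
  node 41: 1 child(ren)
  node 37: 0 child(ren)
Matching nodes: [21, 35, 41]
Count of nodes with exactly one child: 3


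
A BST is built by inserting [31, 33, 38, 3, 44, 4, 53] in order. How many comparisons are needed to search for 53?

Search path for 53: 31 -> 33 -> 38 -> 44 -> 53
Found: True
Comparisons: 5


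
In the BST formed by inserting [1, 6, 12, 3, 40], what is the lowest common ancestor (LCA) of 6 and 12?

Tree insertion order: [1, 6, 12, 3, 40]
Tree (level-order array): [1, None, 6, 3, 12, None, None, None, 40]
In a BST, the LCA of p=6, q=12 is the first node v on the
root-to-leaf path with p <= v <= q (go left if both < v, right if both > v).
Walk from root:
  at 1: both 6 and 12 > 1, go right
  at 6: 6 <= 6 <= 12, this is the LCA
LCA = 6


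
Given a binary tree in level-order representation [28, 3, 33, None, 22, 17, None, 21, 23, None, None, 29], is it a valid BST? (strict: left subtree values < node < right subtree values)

Level-order array: [28, 3, 33, None, 22, 17, None, 21, 23, None, None, 29]
Validate using subtree bounds (lo, hi): at each node, require lo < value < hi,
then recurse left with hi=value and right with lo=value.
Preorder trace (stopping at first violation):
  at node 28 with bounds (-inf, +inf): OK
  at node 3 with bounds (-inf, 28): OK
  at node 22 with bounds (3, 28): OK
  at node 21 with bounds (3, 22): OK
  at node 29 with bounds (3, 21): VIOLATION
Node 29 violates its bound: not (3 < 29 < 21).
Result: Not a valid BST


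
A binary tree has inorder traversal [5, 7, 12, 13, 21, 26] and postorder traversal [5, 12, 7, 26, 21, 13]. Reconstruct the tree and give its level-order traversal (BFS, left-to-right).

Inorder:   [5, 7, 12, 13, 21, 26]
Postorder: [5, 12, 7, 26, 21, 13]
Algorithm: postorder visits root last, so walk postorder right-to-left;
each value is the root of the current inorder slice — split it at that
value, recurse on the right subtree first, then the left.
Recursive splits:
  root=13; inorder splits into left=[5, 7, 12], right=[21, 26]
  root=21; inorder splits into left=[], right=[26]
  root=26; inorder splits into left=[], right=[]
  root=7; inorder splits into left=[5], right=[12]
  root=12; inorder splits into left=[], right=[]
  root=5; inorder splits into left=[], right=[]
Reconstructed level-order: [13, 7, 21, 5, 12, 26]


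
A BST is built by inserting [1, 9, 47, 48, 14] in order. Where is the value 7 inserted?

Starting tree (level order): [1, None, 9, None, 47, 14, 48]
Insertion path: 1 -> 9
Result: insert 7 as left child of 9
Final tree (level order): [1, None, 9, 7, 47, None, None, 14, 48]


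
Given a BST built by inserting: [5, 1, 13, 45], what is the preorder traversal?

Tree insertion order: [5, 1, 13, 45]
Tree (level-order array): [5, 1, 13, None, None, None, 45]
Preorder traversal: [5, 1, 13, 45]


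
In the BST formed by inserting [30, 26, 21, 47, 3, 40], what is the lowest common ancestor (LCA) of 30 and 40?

Tree insertion order: [30, 26, 21, 47, 3, 40]
Tree (level-order array): [30, 26, 47, 21, None, 40, None, 3]
In a BST, the LCA of p=30, q=40 is the first node v on the
root-to-leaf path with p <= v <= q (go left if both < v, right if both > v).
Walk from root:
  at 30: 30 <= 30 <= 40, this is the LCA
LCA = 30


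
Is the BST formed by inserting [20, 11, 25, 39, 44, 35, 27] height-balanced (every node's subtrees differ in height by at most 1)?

Tree (level-order array): [20, 11, 25, None, None, None, 39, 35, 44, 27]
Definition: a tree is height-balanced if, at every node, |h(left) - h(right)| <= 1 (empty subtree has height -1).
Bottom-up per-node check:
  node 11: h_left=-1, h_right=-1, diff=0 [OK], height=0
  node 27: h_left=-1, h_right=-1, diff=0 [OK], height=0
  node 35: h_left=0, h_right=-1, diff=1 [OK], height=1
  node 44: h_left=-1, h_right=-1, diff=0 [OK], height=0
  node 39: h_left=1, h_right=0, diff=1 [OK], height=2
  node 25: h_left=-1, h_right=2, diff=3 [FAIL (|-1-2|=3 > 1)], height=3
  node 20: h_left=0, h_right=3, diff=3 [FAIL (|0-3|=3 > 1)], height=4
Node 25 violates the condition: |-1 - 2| = 3 > 1.
Result: Not balanced


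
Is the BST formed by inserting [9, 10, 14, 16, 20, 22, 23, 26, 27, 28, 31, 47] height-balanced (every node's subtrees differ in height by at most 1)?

Tree (level-order array): [9, None, 10, None, 14, None, 16, None, 20, None, 22, None, 23, None, 26, None, 27, None, 28, None, 31, None, 47]
Definition: a tree is height-balanced if, at every node, |h(left) - h(right)| <= 1 (empty subtree has height -1).
Bottom-up per-node check:
  node 47: h_left=-1, h_right=-1, diff=0 [OK], height=0
  node 31: h_left=-1, h_right=0, diff=1 [OK], height=1
  node 28: h_left=-1, h_right=1, diff=2 [FAIL (|-1-1|=2 > 1)], height=2
  node 27: h_left=-1, h_right=2, diff=3 [FAIL (|-1-2|=3 > 1)], height=3
  node 26: h_left=-1, h_right=3, diff=4 [FAIL (|-1-3|=4 > 1)], height=4
  node 23: h_left=-1, h_right=4, diff=5 [FAIL (|-1-4|=5 > 1)], height=5
  node 22: h_left=-1, h_right=5, diff=6 [FAIL (|-1-5|=6 > 1)], height=6
  node 20: h_left=-1, h_right=6, diff=7 [FAIL (|-1-6|=7 > 1)], height=7
  node 16: h_left=-1, h_right=7, diff=8 [FAIL (|-1-7|=8 > 1)], height=8
  node 14: h_left=-1, h_right=8, diff=9 [FAIL (|-1-8|=9 > 1)], height=9
  node 10: h_left=-1, h_right=9, diff=10 [FAIL (|-1-9|=10 > 1)], height=10
  node 9: h_left=-1, h_right=10, diff=11 [FAIL (|-1-10|=11 > 1)], height=11
Node 28 violates the condition: |-1 - 1| = 2 > 1.
Result: Not balanced


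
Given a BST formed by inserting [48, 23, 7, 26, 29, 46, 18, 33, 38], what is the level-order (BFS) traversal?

Tree insertion order: [48, 23, 7, 26, 29, 46, 18, 33, 38]
Tree (level-order array): [48, 23, None, 7, 26, None, 18, None, 29, None, None, None, 46, 33, None, None, 38]
BFS from the root, enqueuing left then right child of each popped node:
  queue [48] -> pop 48, enqueue [23], visited so far: [48]
  queue [23] -> pop 23, enqueue [7, 26], visited so far: [48, 23]
  queue [7, 26] -> pop 7, enqueue [18], visited so far: [48, 23, 7]
  queue [26, 18] -> pop 26, enqueue [29], visited so far: [48, 23, 7, 26]
  queue [18, 29] -> pop 18, enqueue [none], visited so far: [48, 23, 7, 26, 18]
  queue [29] -> pop 29, enqueue [46], visited so far: [48, 23, 7, 26, 18, 29]
  queue [46] -> pop 46, enqueue [33], visited so far: [48, 23, 7, 26, 18, 29, 46]
  queue [33] -> pop 33, enqueue [38], visited so far: [48, 23, 7, 26, 18, 29, 46, 33]
  queue [38] -> pop 38, enqueue [none], visited so far: [48, 23, 7, 26, 18, 29, 46, 33, 38]
Result: [48, 23, 7, 26, 18, 29, 46, 33, 38]


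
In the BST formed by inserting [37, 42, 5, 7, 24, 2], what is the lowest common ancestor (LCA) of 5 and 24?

Tree insertion order: [37, 42, 5, 7, 24, 2]
Tree (level-order array): [37, 5, 42, 2, 7, None, None, None, None, None, 24]
In a BST, the LCA of p=5, q=24 is the first node v on the
root-to-leaf path with p <= v <= q (go left if both < v, right if both > v).
Walk from root:
  at 37: both 5 and 24 < 37, go left
  at 5: 5 <= 5 <= 24, this is the LCA
LCA = 5


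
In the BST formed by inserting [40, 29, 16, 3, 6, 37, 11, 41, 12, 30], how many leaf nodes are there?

Tree built from: [40, 29, 16, 3, 6, 37, 11, 41, 12, 30]
Tree (level-order array): [40, 29, 41, 16, 37, None, None, 3, None, 30, None, None, 6, None, None, None, 11, None, 12]
Rule: A leaf has 0 children.
Per-node child counts:
  node 40: 2 child(ren)
  node 29: 2 child(ren)
  node 16: 1 child(ren)
  node 3: 1 child(ren)
  node 6: 1 child(ren)
  node 11: 1 child(ren)
  node 12: 0 child(ren)
  node 37: 1 child(ren)
  node 30: 0 child(ren)
  node 41: 0 child(ren)
Matching nodes: [12, 30, 41]
Count of leaf nodes: 3


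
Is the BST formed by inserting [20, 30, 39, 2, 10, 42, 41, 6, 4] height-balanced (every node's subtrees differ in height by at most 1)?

Tree (level-order array): [20, 2, 30, None, 10, None, 39, 6, None, None, 42, 4, None, 41]
Definition: a tree is height-balanced if, at every node, |h(left) - h(right)| <= 1 (empty subtree has height -1).
Bottom-up per-node check:
  node 4: h_left=-1, h_right=-1, diff=0 [OK], height=0
  node 6: h_left=0, h_right=-1, diff=1 [OK], height=1
  node 10: h_left=1, h_right=-1, diff=2 [FAIL (|1--1|=2 > 1)], height=2
  node 2: h_left=-1, h_right=2, diff=3 [FAIL (|-1-2|=3 > 1)], height=3
  node 41: h_left=-1, h_right=-1, diff=0 [OK], height=0
  node 42: h_left=0, h_right=-1, diff=1 [OK], height=1
  node 39: h_left=-1, h_right=1, diff=2 [FAIL (|-1-1|=2 > 1)], height=2
  node 30: h_left=-1, h_right=2, diff=3 [FAIL (|-1-2|=3 > 1)], height=3
  node 20: h_left=3, h_right=3, diff=0 [OK], height=4
Node 10 violates the condition: |1 - -1| = 2 > 1.
Result: Not balanced


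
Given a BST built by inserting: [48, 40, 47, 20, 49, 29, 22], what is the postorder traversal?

Tree insertion order: [48, 40, 47, 20, 49, 29, 22]
Tree (level-order array): [48, 40, 49, 20, 47, None, None, None, 29, None, None, 22]
Postorder traversal: [22, 29, 20, 47, 40, 49, 48]


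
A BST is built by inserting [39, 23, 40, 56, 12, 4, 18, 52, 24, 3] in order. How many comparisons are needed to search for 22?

Search path for 22: 39 -> 23 -> 12 -> 18
Found: False
Comparisons: 4


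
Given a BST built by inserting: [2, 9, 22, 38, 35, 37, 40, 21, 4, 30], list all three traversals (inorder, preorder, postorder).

Tree insertion order: [2, 9, 22, 38, 35, 37, 40, 21, 4, 30]
Tree (level-order array): [2, None, 9, 4, 22, None, None, 21, 38, None, None, 35, 40, 30, 37]
Inorder (L, root, R): [2, 4, 9, 21, 22, 30, 35, 37, 38, 40]
Preorder (root, L, R): [2, 9, 4, 22, 21, 38, 35, 30, 37, 40]
Postorder (L, R, root): [4, 21, 30, 37, 35, 40, 38, 22, 9, 2]


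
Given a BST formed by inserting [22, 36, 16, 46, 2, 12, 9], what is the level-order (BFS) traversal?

Tree insertion order: [22, 36, 16, 46, 2, 12, 9]
Tree (level-order array): [22, 16, 36, 2, None, None, 46, None, 12, None, None, 9]
BFS from the root, enqueuing left then right child of each popped node:
  queue [22] -> pop 22, enqueue [16, 36], visited so far: [22]
  queue [16, 36] -> pop 16, enqueue [2], visited so far: [22, 16]
  queue [36, 2] -> pop 36, enqueue [46], visited so far: [22, 16, 36]
  queue [2, 46] -> pop 2, enqueue [12], visited so far: [22, 16, 36, 2]
  queue [46, 12] -> pop 46, enqueue [none], visited so far: [22, 16, 36, 2, 46]
  queue [12] -> pop 12, enqueue [9], visited so far: [22, 16, 36, 2, 46, 12]
  queue [9] -> pop 9, enqueue [none], visited so far: [22, 16, 36, 2, 46, 12, 9]
Result: [22, 16, 36, 2, 46, 12, 9]


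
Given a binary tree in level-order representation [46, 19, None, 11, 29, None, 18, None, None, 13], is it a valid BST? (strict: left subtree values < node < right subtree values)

Level-order array: [46, 19, None, 11, 29, None, 18, None, None, 13]
Validate using subtree bounds (lo, hi): at each node, require lo < value < hi,
then recurse left with hi=value and right with lo=value.
Preorder trace (stopping at first violation):
  at node 46 with bounds (-inf, +inf): OK
  at node 19 with bounds (-inf, 46): OK
  at node 11 with bounds (-inf, 19): OK
  at node 18 with bounds (11, 19): OK
  at node 13 with bounds (11, 18): OK
  at node 29 with bounds (19, 46): OK
No violation found at any node.
Result: Valid BST


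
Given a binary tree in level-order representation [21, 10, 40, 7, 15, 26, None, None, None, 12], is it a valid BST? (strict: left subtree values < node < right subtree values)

Level-order array: [21, 10, 40, 7, 15, 26, None, None, None, 12]
Validate using subtree bounds (lo, hi): at each node, require lo < value < hi,
then recurse left with hi=value and right with lo=value.
Preorder trace (stopping at first violation):
  at node 21 with bounds (-inf, +inf): OK
  at node 10 with bounds (-inf, 21): OK
  at node 7 with bounds (-inf, 10): OK
  at node 15 with bounds (10, 21): OK
  at node 12 with bounds (10, 15): OK
  at node 40 with bounds (21, +inf): OK
  at node 26 with bounds (21, 40): OK
No violation found at any node.
Result: Valid BST


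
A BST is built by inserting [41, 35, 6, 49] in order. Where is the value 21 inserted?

Starting tree (level order): [41, 35, 49, 6]
Insertion path: 41 -> 35 -> 6
Result: insert 21 as right child of 6
Final tree (level order): [41, 35, 49, 6, None, None, None, None, 21]


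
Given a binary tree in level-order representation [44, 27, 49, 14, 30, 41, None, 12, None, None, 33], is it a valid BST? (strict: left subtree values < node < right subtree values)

Level-order array: [44, 27, 49, 14, 30, 41, None, 12, None, None, 33]
Validate using subtree bounds (lo, hi): at each node, require lo < value < hi,
then recurse left with hi=value and right with lo=value.
Preorder trace (stopping at first violation):
  at node 44 with bounds (-inf, +inf): OK
  at node 27 with bounds (-inf, 44): OK
  at node 14 with bounds (-inf, 27): OK
  at node 12 with bounds (-inf, 14): OK
  at node 30 with bounds (27, 44): OK
  at node 33 with bounds (30, 44): OK
  at node 49 with bounds (44, +inf): OK
  at node 41 with bounds (44, 49): VIOLATION
Node 41 violates its bound: not (44 < 41 < 49).
Result: Not a valid BST


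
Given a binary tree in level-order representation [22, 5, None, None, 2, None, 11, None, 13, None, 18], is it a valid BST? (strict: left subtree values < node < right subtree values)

Level-order array: [22, 5, None, None, 2, None, 11, None, 13, None, 18]
Validate using subtree bounds (lo, hi): at each node, require lo < value < hi,
then recurse left with hi=value and right with lo=value.
Preorder trace (stopping at first violation):
  at node 22 with bounds (-inf, +inf): OK
  at node 5 with bounds (-inf, 22): OK
  at node 2 with bounds (5, 22): VIOLATION
Node 2 violates its bound: not (5 < 2 < 22).
Result: Not a valid BST


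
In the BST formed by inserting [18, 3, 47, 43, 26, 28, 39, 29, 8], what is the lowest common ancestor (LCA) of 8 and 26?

Tree insertion order: [18, 3, 47, 43, 26, 28, 39, 29, 8]
Tree (level-order array): [18, 3, 47, None, 8, 43, None, None, None, 26, None, None, 28, None, 39, 29]
In a BST, the LCA of p=8, q=26 is the first node v on the
root-to-leaf path with p <= v <= q (go left if both < v, right if both > v).
Walk from root:
  at 18: 8 <= 18 <= 26, this is the LCA
LCA = 18


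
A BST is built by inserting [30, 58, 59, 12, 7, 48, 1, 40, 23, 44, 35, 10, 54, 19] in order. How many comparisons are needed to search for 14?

Search path for 14: 30 -> 12 -> 23 -> 19
Found: False
Comparisons: 4


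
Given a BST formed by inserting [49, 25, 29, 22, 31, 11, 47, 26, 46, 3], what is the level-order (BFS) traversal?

Tree insertion order: [49, 25, 29, 22, 31, 11, 47, 26, 46, 3]
Tree (level-order array): [49, 25, None, 22, 29, 11, None, 26, 31, 3, None, None, None, None, 47, None, None, 46]
BFS from the root, enqueuing left then right child of each popped node:
  queue [49] -> pop 49, enqueue [25], visited so far: [49]
  queue [25] -> pop 25, enqueue [22, 29], visited so far: [49, 25]
  queue [22, 29] -> pop 22, enqueue [11], visited so far: [49, 25, 22]
  queue [29, 11] -> pop 29, enqueue [26, 31], visited so far: [49, 25, 22, 29]
  queue [11, 26, 31] -> pop 11, enqueue [3], visited so far: [49, 25, 22, 29, 11]
  queue [26, 31, 3] -> pop 26, enqueue [none], visited so far: [49, 25, 22, 29, 11, 26]
  queue [31, 3] -> pop 31, enqueue [47], visited so far: [49, 25, 22, 29, 11, 26, 31]
  queue [3, 47] -> pop 3, enqueue [none], visited so far: [49, 25, 22, 29, 11, 26, 31, 3]
  queue [47] -> pop 47, enqueue [46], visited so far: [49, 25, 22, 29, 11, 26, 31, 3, 47]
  queue [46] -> pop 46, enqueue [none], visited so far: [49, 25, 22, 29, 11, 26, 31, 3, 47, 46]
Result: [49, 25, 22, 29, 11, 26, 31, 3, 47, 46]


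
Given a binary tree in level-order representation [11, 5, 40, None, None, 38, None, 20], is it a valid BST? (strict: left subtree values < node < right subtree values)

Level-order array: [11, 5, 40, None, None, 38, None, 20]
Validate using subtree bounds (lo, hi): at each node, require lo < value < hi,
then recurse left with hi=value and right with lo=value.
Preorder trace (stopping at first violation):
  at node 11 with bounds (-inf, +inf): OK
  at node 5 with bounds (-inf, 11): OK
  at node 40 with bounds (11, +inf): OK
  at node 38 with bounds (11, 40): OK
  at node 20 with bounds (11, 38): OK
No violation found at any node.
Result: Valid BST


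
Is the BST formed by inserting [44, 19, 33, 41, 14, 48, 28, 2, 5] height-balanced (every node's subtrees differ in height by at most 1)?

Tree (level-order array): [44, 19, 48, 14, 33, None, None, 2, None, 28, 41, None, 5]
Definition: a tree is height-balanced if, at every node, |h(left) - h(right)| <= 1 (empty subtree has height -1).
Bottom-up per-node check:
  node 5: h_left=-1, h_right=-1, diff=0 [OK], height=0
  node 2: h_left=-1, h_right=0, diff=1 [OK], height=1
  node 14: h_left=1, h_right=-1, diff=2 [FAIL (|1--1|=2 > 1)], height=2
  node 28: h_left=-1, h_right=-1, diff=0 [OK], height=0
  node 41: h_left=-1, h_right=-1, diff=0 [OK], height=0
  node 33: h_left=0, h_right=0, diff=0 [OK], height=1
  node 19: h_left=2, h_right=1, diff=1 [OK], height=3
  node 48: h_left=-1, h_right=-1, diff=0 [OK], height=0
  node 44: h_left=3, h_right=0, diff=3 [FAIL (|3-0|=3 > 1)], height=4
Node 14 violates the condition: |1 - -1| = 2 > 1.
Result: Not balanced


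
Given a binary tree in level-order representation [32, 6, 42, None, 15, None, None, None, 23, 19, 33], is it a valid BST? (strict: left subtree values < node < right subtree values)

Level-order array: [32, 6, 42, None, 15, None, None, None, 23, 19, 33]
Validate using subtree bounds (lo, hi): at each node, require lo < value < hi,
then recurse left with hi=value and right with lo=value.
Preorder trace (stopping at first violation):
  at node 32 with bounds (-inf, +inf): OK
  at node 6 with bounds (-inf, 32): OK
  at node 15 with bounds (6, 32): OK
  at node 23 with bounds (15, 32): OK
  at node 19 with bounds (15, 23): OK
  at node 33 with bounds (23, 32): VIOLATION
Node 33 violates its bound: not (23 < 33 < 32).
Result: Not a valid BST


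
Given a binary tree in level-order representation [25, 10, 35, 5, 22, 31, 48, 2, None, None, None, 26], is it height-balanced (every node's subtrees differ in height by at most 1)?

Tree (level-order array): [25, 10, 35, 5, 22, 31, 48, 2, None, None, None, 26]
Definition: a tree is height-balanced if, at every node, |h(left) - h(right)| <= 1 (empty subtree has height -1).
Bottom-up per-node check:
  node 2: h_left=-1, h_right=-1, diff=0 [OK], height=0
  node 5: h_left=0, h_right=-1, diff=1 [OK], height=1
  node 22: h_left=-1, h_right=-1, diff=0 [OK], height=0
  node 10: h_left=1, h_right=0, diff=1 [OK], height=2
  node 26: h_left=-1, h_right=-1, diff=0 [OK], height=0
  node 31: h_left=0, h_right=-1, diff=1 [OK], height=1
  node 48: h_left=-1, h_right=-1, diff=0 [OK], height=0
  node 35: h_left=1, h_right=0, diff=1 [OK], height=2
  node 25: h_left=2, h_right=2, diff=0 [OK], height=3
All nodes satisfy the balance condition.
Result: Balanced


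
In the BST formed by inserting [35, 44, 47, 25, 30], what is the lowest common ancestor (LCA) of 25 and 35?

Tree insertion order: [35, 44, 47, 25, 30]
Tree (level-order array): [35, 25, 44, None, 30, None, 47]
In a BST, the LCA of p=25, q=35 is the first node v on the
root-to-leaf path with p <= v <= q (go left if both < v, right if both > v).
Walk from root:
  at 35: 25 <= 35 <= 35, this is the LCA
LCA = 35


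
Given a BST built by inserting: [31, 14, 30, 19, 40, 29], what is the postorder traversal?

Tree insertion order: [31, 14, 30, 19, 40, 29]
Tree (level-order array): [31, 14, 40, None, 30, None, None, 19, None, None, 29]
Postorder traversal: [29, 19, 30, 14, 40, 31]


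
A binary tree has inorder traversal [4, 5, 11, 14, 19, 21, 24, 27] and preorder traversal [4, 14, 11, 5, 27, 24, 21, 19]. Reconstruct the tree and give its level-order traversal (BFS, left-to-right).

Inorder:  [4, 5, 11, 14, 19, 21, 24, 27]
Preorder: [4, 14, 11, 5, 27, 24, 21, 19]
Algorithm: preorder visits root first, so consume preorder in order;
for each root, split the current inorder slice at that value into
left-subtree inorder and right-subtree inorder, then recurse.
Recursive splits:
  root=4; inorder splits into left=[], right=[5, 11, 14, 19, 21, 24, 27]
  root=14; inorder splits into left=[5, 11], right=[19, 21, 24, 27]
  root=11; inorder splits into left=[5], right=[]
  root=5; inorder splits into left=[], right=[]
  root=27; inorder splits into left=[19, 21, 24], right=[]
  root=24; inorder splits into left=[19, 21], right=[]
  root=21; inorder splits into left=[19], right=[]
  root=19; inorder splits into left=[], right=[]
Reconstructed level-order: [4, 14, 11, 27, 5, 24, 21, 19]


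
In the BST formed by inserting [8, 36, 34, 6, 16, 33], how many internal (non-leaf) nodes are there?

Tree built from: [8, 36, 34, 6, 16, 33]
Tree (level-order array): [8, 6, 36, None, None, 34, None, 16, None, None, 33]
Rule: An internal node has at least one child.
Per-node child counts:
  node 8: 2 child(ren)
  node 6: 0 child(ren)
  node 36: 1 child(ren)
  node 34: 1 child(ren)
  node 16: 1 child(ren)
  node 33: 0 child(ren)
Matching nodes: [8, 36, 34, 16]
Count of internal (non-leaf) nodes: 4


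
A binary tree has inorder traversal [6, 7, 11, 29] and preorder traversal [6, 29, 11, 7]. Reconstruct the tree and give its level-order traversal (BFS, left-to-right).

Inorder:  [6, 7, 11, 29]
Preorder: [6, 29, 11, 7]
Algorithm: preorder visits root first, so consume preorder in order;
for each root, split the current inorder slice at that value into
left-subtree inorder and right-subtree inorder, then recurse.
Recursive splits:
  root=6; inorder splits into left=[], right=[7, 11, 29]
  root=29; inorder splits into left=[7, 11], right=[]
  root=11; inorder splits into left=[7], right=[]
  root=7; inorder splits into left=[], right=[]
Reconstructed level-order: [6, 29, 11, 7]


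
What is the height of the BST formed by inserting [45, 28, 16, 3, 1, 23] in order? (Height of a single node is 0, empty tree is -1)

Insertion order: [45, 28, 16, 3, 1, 23]
Tree (level-order array): [45, 28, None, 16, None, 3, 23, 1]
Compute height bottom-up (empty subtree = -1):
  height(1) = 1 + max(-1, -1) = 0
  height(3) = 1 + max(0, -1) = 1
  height(23) = 1 + max(-1, -1) = 0
  height(16) = 1 + max(1, 0) = 2
  height(28) = 1 + max(2, -1) = 3
  height(45) = 1 + max(3, -1) = 4
Height = 4


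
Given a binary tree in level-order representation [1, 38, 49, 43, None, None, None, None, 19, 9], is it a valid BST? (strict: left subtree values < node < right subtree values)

Level-order array: [1, 38, 49, 43, None, None, None, None, 19, 9]
Validate using subtree bounds (lo, hi): at each node, require lo < value < hi,
then recurse left with hi=value and right with lo=value.
Preorder trace (stopping at first violation):
  at node 1 with bounds (-inf, +inf): OK
  at node 38 with bounds (-inf, 1): VIOLATION
Node 38 violates its bound: not (-inf < 38 < 1).
Result: Not a valid BST


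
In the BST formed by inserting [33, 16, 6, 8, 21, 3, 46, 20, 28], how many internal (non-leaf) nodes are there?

Tree built from: [33, 16, 6, 8, 21, 3, 46, 20, 28]
Tree (level-order array): [33, 16, 46, 6, 21, None, None, 3, 8, 20, 28]
Rule: An internal node has at least one child.
Per-node child counts:
  node 33: 2 child(ren)
  node 16: 2 child(ren)
  node 6: 2 child(ren)
  node 3: 0 child(ren)
  node 8: 0 child(ren)
  node 21: 2 child(ren)
  node 20: 0 child(ren)
  node 28: 0 child(ren)
  node 46: 0 child(ren)
Matching nodes: [33, 16, 6, 21]
Count of internal (non-leaf) nodes: 4


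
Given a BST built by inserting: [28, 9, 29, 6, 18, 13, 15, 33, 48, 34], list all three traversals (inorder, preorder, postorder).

Tree insertion order: [28, 9, 29, 6, 18, 13, 15, 33, 48, 34]
Tree (level-order array): [28, 9, 29, 6, 18, None, 33, None, None, 13, None, None, 48, None, 15, 34]
Inorder (L, root, R): [6, 9, 13, 15, 18, 28, 29, 33, 34, 48]
Preorder (root, L, R): [28, 9, 6, 18, 13, 15, 29, 33, 48, 34]
Postorder (L, R, root): [6, 15, 13, 18, 9, 34, 48, 33, 29, 28]


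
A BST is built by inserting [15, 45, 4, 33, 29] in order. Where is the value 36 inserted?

Starting tree (level order): [15, 4, 45, None, None, 33, None, 29]
Insertion path: 15 -> 45 -> 33
Result: insert 36 as right child of 33
Final tree (level order): [15, 4, 45, None, None, 33, None, 29, 36]


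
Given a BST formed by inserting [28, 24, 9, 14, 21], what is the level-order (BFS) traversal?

Tree insertion order: [28, 24, 9, 14, 21]
Tree (level-order array): [28, 24, None, 9, None, None, 14, None, 21]
BFS from the root, enqueuing left then right child of each popped node:
  queue [28] -> pop 28, enqueue [24], visited so far: [28]
  queue [24] -> pop 24, enqueue [9], visited so far: [28, 24]
  queue [9] -> pop 9, enqueue [14], visited so far: [28, 24, 9]
  queue [14] -> pop 14, enqueue [21], visited so far: [28, 24, 9, 14]
  queue [21] -> pop 21, enqueue [none], visited so far: [28, 24, 9, 14, 21]
Result: [28, 24, 9, 14, 21]


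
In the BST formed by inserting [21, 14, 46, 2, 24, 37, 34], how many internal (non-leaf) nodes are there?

Tree built from: [21, 14, 46, 2, 24, 37, 34]
Tree (level-order array): [21, 14, 46, 2, None, 24, None, None, None, None, 37, 34]
Rule: An internal node has at least one child.
Per-node child counts:
  node 21: 2 child(ren)
  node 14: 1 child(ren)
  node 2: 0 child(ren)
  node 46: 1 child(ren)
  node 24: 1 child(ren)
  node 37: 1 child(ren)
  node 34: 0 child(ren)
Matching nodes: [21, 14, 46, 24, 37]
Count of internal (non-leaf) nodes: 5


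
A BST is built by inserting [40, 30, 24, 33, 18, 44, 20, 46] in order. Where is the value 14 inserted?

Starting tree (level order): [40, 30, 44, 24, 33, None, 46, 18, None, None, None, None, None, None, 20]
Insertion path: 40 -> 30 -> 24 -> 18
Result: insert 14 as left child of 18
Final tree (level order): [40, 30, 44, 24, 33, None, 46, 18, None, None, None, None, None, 14, 20]


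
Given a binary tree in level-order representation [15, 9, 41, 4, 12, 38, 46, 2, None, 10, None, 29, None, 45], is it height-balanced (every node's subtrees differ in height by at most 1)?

Tree (level-order array): [15, 9, 41, 4, 12, 38, 46, 2, None, 10, None, 29, None, 45]
Definition: a tree is height-balanced if, at every node, |h(left) - h(right)| <= 1 (empty subtree has height -1).
Bottom-up per-node check:
  node 2: h_left=-1, h_right=-1, diff=0 [OK], height=0
  node 4: h_left=0, h_right=-1, diff=1 [OK], height=1
  node 10: h_left=-1, h_right=-1, diff=0 [OK], height=0
  node 12: h_left=0, h_right=-1, diff=1 [OK], height=1
  node 9: h_left=1, h_right=1, diff=0 [OK], height=2
  node 29: h_left=-1, h_right=-1, diff=0 [OK], height=0
  node 38: h_left=0, h_right=-1, diff=1 [OK], height=1
  node 45: h_left=-1, h_right=-1, diff=0 [OK], height=0
  node 46: h_left=0, h_right=-1, diff=1 [OK], height=1
  node 41: h_left=1, h_right=1, diff=0 [OK], height=2
  node 15: h_left=2, h_right=2, diff=0 [OK], height=3
All nodes satisfy the balance condition.
Result: Balanced


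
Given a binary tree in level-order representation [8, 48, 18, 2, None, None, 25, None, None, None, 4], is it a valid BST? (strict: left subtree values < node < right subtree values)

Level-order array: [8, 48, 18, 2, None, None, 25, None, None, None, 4]
Validate using subtree bounds (lo, hi): at each node, require lo < value < hi,
then recurse left with hi=value and right with lo=value.
Preorder trace (stopping at first violation):
  at node 8 with bounds (-inf, +inf): OK
  at node 48 with bounds (-inf, 8): VIOLATION
Node 48 violates its bound: not (-inf < 48 < 8).
Result: Not a valid BST


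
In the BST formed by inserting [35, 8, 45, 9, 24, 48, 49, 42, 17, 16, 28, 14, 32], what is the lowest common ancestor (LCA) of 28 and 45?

Tree insertion order: [35, 8, 45, 9, 24, 48, 49, 42, 17, 16, 28, 14, 32]
Tree (level-order array): [35, 8, 45, None, 9, 42, 48, None, 24, None, None, None, 49, 17, 28, None, None, 16, None, None, 32, 14]
In a BST, the LCA of p=28, q=45 is the first node v on the
root-to-leaf path with p <= v <= q (go left if both < v, right if both > v).
Walk from root:
  at 35: 28 <= 35 <= 45, this is the LCA
LCA = 35


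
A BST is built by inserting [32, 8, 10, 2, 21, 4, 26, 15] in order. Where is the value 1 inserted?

Starting tree (level order): [32, 8, None, 2, 10, None, 4, None, 21, None, None, 15, 26]
Insertion path: 32 -> 8 -> 2
Result: insert 1 as left child of 2
Final tree (level order): [32, 8, None, 2, 10, 1, 4, None, 21, None, None, None, None, 15, 26]


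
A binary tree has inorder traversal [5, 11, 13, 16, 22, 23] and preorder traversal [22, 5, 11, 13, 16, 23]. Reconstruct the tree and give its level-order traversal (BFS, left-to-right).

Inorder:  [5, 11, 13, 16, 22, 23]
Preorder: [22, 5, 11, 13, 16, 23]
Algorithm: preorder visits root first, so consume preorder in order;
for each root, split the current inorder slice at that value into
left-subtree inorder and right-subtree inorder, then recurse.
Recursive splits:
  root=22; inorder splits into left=[5, 11, 13, 16], right=[23]
  root=5; inorder splits into left=[], right=[11, 13, 16]
  root=11; inorder splits into left=[], right=[13, 16]
  root=13; inorder splits into left=[], right=[16]
  root=16; inorder splits into left=[], right=[]
  root=23; inorder splits into left=[], right=[]
Reconstructed level-order: [22, 5, 23, 11, 13, 16]


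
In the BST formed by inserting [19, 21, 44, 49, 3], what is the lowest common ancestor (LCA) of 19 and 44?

Tree insertion order: [19, 21, 44, 49, 3]
Tree (level-order array): [19, 3, 21, None, None, None, 44, None, 49]
In a BST, the LCA of p=19, q=44 is the first node v on the
root-to-leaf path with p <= v <= q (go left if both < v, right if both > v).
Walk from root:
  at 19: 19 <= 19 <= 44, this is the LCA
LCA = 19


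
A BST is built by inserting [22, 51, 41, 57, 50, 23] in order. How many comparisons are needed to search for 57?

Search path for 57: 22 -> 51 -> 57
Found: True
Comparisons: 3


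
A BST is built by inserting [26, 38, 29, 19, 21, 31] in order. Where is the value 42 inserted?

Starting tree (level order): [26, 19, 38, None, 21, 29, None, None, None, None, 31]
Insertion path: 26 -> 38
Result: insert 42 as right child of 38
Final tree (level order): [26, 19, 38, None, 21, 29, 42, None, None, None, 31]


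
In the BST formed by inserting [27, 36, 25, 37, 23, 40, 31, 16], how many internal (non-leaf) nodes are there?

Tree built from: [27, 36, 25, 37, 23, 40, 31, 16]
Tree (level-order array): [27, 25, 36, 23, None, 31, 37, 16, None, None, None, None, 40]
Rule: An internal node has at least one child.
Per-node child counts:
  node 27: 2 child(ren)
  node 25: 1 child(ren)
  node 23: 1 child(ren)
  node 16: 0 child(ren)
  node 36: 2 child(ren)
  node 31: 0 child(ren)
  node 37: 1 child(ren)
  node 40: 0 child(ren)
Matching nodes: [27, 25, 23, 36, 37]
Count of internal (non-leaf) nodes: 5


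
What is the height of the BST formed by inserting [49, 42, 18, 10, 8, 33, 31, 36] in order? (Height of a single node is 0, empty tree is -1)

Insertion order: [49, 42, 18, 10, 8, 33, 31, 36]
Tree (level-order array): [49, 42, None, 18, None, 10, 33, 8, None, 31, 36]
Compute height bottom-up (empty subtree = -1):
  height(8) = 1 + max(-1, -1) = 0
  height(10) = 1 + max(0, -1) = 1
  height(31) = 1 + max(-1, -1) = 0
  height(36) = 1 + max(-1, -1) = 0
  height(33) = 1 + max(0, 0) = 1
  height(18) = 1 + max(1, 1) = 2
  height(42) = 1 + max(2, -1) = 3
  height(49) = 1 + max(3, -1) = 4
Height = 4


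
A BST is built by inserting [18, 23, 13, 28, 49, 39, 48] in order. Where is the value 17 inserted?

Starting tree (level order): [18, 13, 23, None, None, None, 28, None, 49, 39, None, None, 48]
Insertion path: 18 -> 13
Result: insert 17 as right child of 13
Final tree (level order): [18, 13, 23, None, 17, None, 28, None, None, None, 49, 39, None, None, 48]


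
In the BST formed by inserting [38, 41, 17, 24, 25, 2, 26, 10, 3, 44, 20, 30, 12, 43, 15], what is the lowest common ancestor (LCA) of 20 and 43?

Tree insertion order: [38, 41, 17, 24, 25, 2, 26, 10, 3, 44, 20, 30, 12, 43, 15]
Tree (level-order array): [38, 17, 41, 2, 24, None, 44, None, 10, 20, 25, 43, None, 3, 12, None, None, None, 26, None, None, None, None, None, 15, None, 30]
In a BST, the LCA of p=20, q=43 is the first node v on the
root-to-leaf path with p <= v <= q (go left if both < v, right if both > v).
Walk from root:
  at 38: 20 <= 38 <= 43, this is the LCA
LCA = 38


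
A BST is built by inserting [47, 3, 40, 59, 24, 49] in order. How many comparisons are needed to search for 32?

Search path for 32: 47 -> 3 -> 40 -> 24
Found: False
Comparisons: 4


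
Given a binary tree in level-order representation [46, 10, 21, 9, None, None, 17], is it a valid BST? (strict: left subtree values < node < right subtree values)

Level-order array: [46, 10, 21, 9, None, None, 17]
Validate using subtree bounds (lo, hi): at each node, require lo < value < hi,
then recurse left with hi=value and right with lo=value.
Preorder trace (stopping at first violation):
  at node 46 with bounds (-inf, +inf): OK
  at node 10 with bounds (-inf, 46): OK
  at node 9 with bounds (-inf, 10): OK
  at node 21 with bounds (46, +inf): VIOLATION
Node 21 violates its bound: not (46 < 21 < +inf).
Result: Not a valid BST


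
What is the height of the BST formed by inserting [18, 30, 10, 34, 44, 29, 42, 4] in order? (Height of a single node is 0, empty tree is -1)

Insertion order: [18, 30, 10, 34, 44, 29, 42, 4]
Tree (level-order array): [18, 10, 30, 4, None, 29, 34, None, None, None, None, None, 44, 42]
Compute height bottom-up (empty subtree = -1):
  height(4) = 1 + max(-1, -1) = 0
  height(10) = 1 + max(0, -1) = 1
  height(29) = 1 + max(-1, -1) = 0
  height(42) = 1 + max(-1, -1) = 0
  height(44) = 1 + max(0, -1) = 1
  height(34) = 1 + max(-1, 1) = 2
  height(30) = 1 + max(0, 2) = 3
  height(18) = 1 + max(1, 3) = 4
Height = 4


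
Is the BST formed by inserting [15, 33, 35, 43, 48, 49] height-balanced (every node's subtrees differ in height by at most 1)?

Tree (level-order array): [15, None, 33, None, 35, None, 43, None, 48, None, 49]
Definition: a tree is height-balanced if, at every node, |h(left) - h(right)| <= 1 (empty subtree has height -1).
Bottom-up per-node check:
  node 49: h_left=-1, h_right=-1, diff=0 [OK], height=0
  node 48: h_left=-1, h_right=0, diff=1 [OK], height=1
  node 43: h_left=-1, h_right=1, diff=2 [FAIL (|-1-1|=2 > 1)], height=2
  node 35: h_left=-1, h_right=2, diff=3 [FAIL (|-1-2|=3 > 1)], height=3
  node 33: h_left=-1, h_right=3, diff=4 [FAIL (|-1-3|=4 > 1)], height=4
  node 15: h_left=-1, h_right=4, diff=5 [FAIL (|-1-4|=5 > 1)], height=5
Node 43 violates the condition: |-1 - 1| = 2 > 1.
Result: Not balanced


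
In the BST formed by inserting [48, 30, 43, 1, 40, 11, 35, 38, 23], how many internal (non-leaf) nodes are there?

Tree built from: [48, 30, 43, 1, 40, 11, 35, 38, 23]
Tree (level-order array): [48, 30, None, 1, 43, None, 11, 40, None, None, 23, 35, None, None, None, None, 38]
Rule: An internal node has at least one child.
Per-node child counts:
  node 48: 1 child(ren)
  node 30: 2 child(ren)
  node 1: 1 child(ren)
  node 11: 1 child(ren)
  node 23: 0 child(ren)
  node 43: 1 child(ren)
  node 40: 1 child(ren)
  node 35: 1 child(ren)
  node 38: 0 child(ren)
Matching nodes: [48, 30, 1, 11, 43, 40, 35]
Count of internal (non-leaf) nodes: 7


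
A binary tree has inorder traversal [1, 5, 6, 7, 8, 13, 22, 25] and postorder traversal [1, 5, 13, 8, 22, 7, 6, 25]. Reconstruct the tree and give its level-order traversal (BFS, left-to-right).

Inorder:   [1, 5, 6, 7, 8, 13, 22, 25]
Postorder: [1, 5, 13, 8, 22, 7, 6, 25]
Algorithm: postorder visits root last, so walk postorder right-to-left;
each value is the root of the current inorder slice — split it at that
value, recurse on the right subtree first, then the left.
Recursive splits:
  root=25; inorder splits into left=[1, 5, 6, 7, 8, 13, 22], right=[]
  root=6; inorder splits into left=[1, 5], right=[7, 8, 13, 22]
  root=7; inorder splits into left=[], right=[8, 13, 22]
  root=22; inorder splits into left=[8, 13], right=[]
  root=8; inorder splits into left=[], right=[13]
  root=13; inorder splits into left=[], right=[]
  root=5; inorder splits into left=[1], right=[]
  root=1; inorder splits into left=[], right=[]
Reconstructed level-order: [25, 6, 5, 7, 1, 22, 8, 13]


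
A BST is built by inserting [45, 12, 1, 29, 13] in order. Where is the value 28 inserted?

Starting tree (level order): [45, 12, None, 1, 29, None, None, 13]
Insertion path: 45 -> 12 -> 29 -> 13
Result: insert 28 as right child of 13
Final tree (level order): [45, 12, None, 1, 29, None, None, 13, None, None, 28]


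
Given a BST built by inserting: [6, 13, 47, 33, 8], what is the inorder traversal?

Tree insertion order: [6, 13, 47, 33, 8]
Tree (level-order array): [6, None, 13, 8, 47, None, None, 33]
Inorder traversal: [6, 8, 13, 33, 47]


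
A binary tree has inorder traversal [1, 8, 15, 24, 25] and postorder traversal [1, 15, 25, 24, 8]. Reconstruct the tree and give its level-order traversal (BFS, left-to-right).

Inorder:   [1, 8, 15, 24, 25]
Postorder: [1, 15, 25, 24, 8]
Algorithm: postorder visits root last, so walk postorder right-to-left;
each value is the root of the current inorder slice — split it at that
value, recurse on the right subtree first, then the left.
Recursive splits:
  root=8; inorder splits into left=[1], right=[15, 24, 25]
  root=24; inorder splits into left=[15], right=[25]
  root=25; inorder splits into left=[], right=[]
  root=15; inorder splits into left=[], right=[]
  root=1; inorder splits into left=[], right=[]
Reconstructed level-order: [8, 1, 24, 15, 25]
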